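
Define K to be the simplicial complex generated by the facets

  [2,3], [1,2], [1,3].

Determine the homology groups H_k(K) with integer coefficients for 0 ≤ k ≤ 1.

Take the total order 1 < 2 < 3 on the vertex set. Then K (dimension 1) consists of the simplices:

  0-simplices (3): [1], [2], [3]
  1-simplices (3): [1,2], [1,3], [2,3]

giving chain groups C_0 ≅ Z^3, C_1 ≅ Z^3.

Boundary ∂_1: C_1 → C_0 sends each edge [p,q] (with p < q) to q − p. For instance
  ∂[1,2] = [2] − [1].
The 3×3 boundary matrix has rank 2 and Smith normal form diag(1,1).

Now H_k = ker ∂_k / im ∂_{k+1}, so:

  H_0: rank C_0 − rank ∂_1 = 3 − 2 = 1, and the invariant factors of ∂_1 are all 1, so H_0 ≅ Z.
  H_1: rank ker ∂_1 − rank ∂_2 = (3 − 2) − 0 = 1, and there is no ∂_2, so H_1 ≅ Z.

H_0 = Z,  H_1 = Z.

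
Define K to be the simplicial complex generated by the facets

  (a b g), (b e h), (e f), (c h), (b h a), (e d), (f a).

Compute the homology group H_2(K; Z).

Take the total order a < b < c < d < e < f < g < h on the vertex set. Then K (dimension 2) consists of the simplices:

  0-simplices (8): a, b, c, d, e, f, g, h
  1-simplices (11): ab, af, ag, ah, be, bg, bh, ch, de, ef, eh
  2-simplices (3): abg, abh, beh

so the chain groups are C_0 ≅ Z^8, C_1 ≅ Z^11, C_2 ≅ Z^3.

∂_1: C_1 → C_0 maps an edge to its endpoints' difference, ∂[p,q] = q − p.
The resulting 8×11 matrix has rank 7, and its Smith normal form has invariant factors (1,1,1,1,1,1,1).

∂_2: C_2 → C_1 maps a triangle to the signed sum of its edges. For instance
  ∂beh = eh − bh + be,
  ∂abh = bh − ah + ab.
This gives a 11×3 integer matrix of rank 3; reducing to Smith normal form yields diagonal entries (1,1,1).

From H_k ≅ ker(∂_k) / im(∂_{k+1}) we obtain:

  H_2: rank ker ∂_2 − rank ∂_3 = (3 − 3) − 0 = 0, and there is no ∂_3, so H_2 ≅ 0.

H_2 = 0.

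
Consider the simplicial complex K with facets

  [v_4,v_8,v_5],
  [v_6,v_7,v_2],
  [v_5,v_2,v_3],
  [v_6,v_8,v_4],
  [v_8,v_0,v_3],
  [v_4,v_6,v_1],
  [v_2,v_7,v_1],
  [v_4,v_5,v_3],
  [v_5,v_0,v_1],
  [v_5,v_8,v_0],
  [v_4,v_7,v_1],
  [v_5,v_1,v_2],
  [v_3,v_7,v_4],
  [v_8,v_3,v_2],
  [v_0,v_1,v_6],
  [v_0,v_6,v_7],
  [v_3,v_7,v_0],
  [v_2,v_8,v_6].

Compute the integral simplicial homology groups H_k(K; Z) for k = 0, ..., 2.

H_0 ≅ Z,  H_1 ≅ Z ⊕ Z/2Z,  H_2 = 0.

Fix the vertex order v_0 < v_1 < v_2 < v_3 < v_4 < v_5 < v_6 < v_7 < v_8 and write every simplex with vertices in increasing order. Then dim K = 2 and the simplices of K are:

  0-simplices (9): [v_0], [v_1], [v_2], [v_3], [v_4], [v_5], [v_6], [v_7], [v_8]
  1-simplices (27): (27 of them)
  2-simplices (18): (18 of them)

Hence C_0 ≅ Z^9, C_1 ≅ Z^27, C_2 ≅ Z^18.

The boundary map ∂_1: C_1 → C_0 sends each edge [p,q] (with p < q) to q − p.
This gives a 9×27 integer matrix of rank 8; reducing to Smith normal form yields diagonal entries (1,1,1,1,1,1,1,1).

Boundary ∂_2: C_2 → C_1 acts by ∂[p,q,r] = [q,r] − [p,r] + [p,q]. For instance
  ∂[v_3,v_4,v_5] = [v_4,v_5] − [v_3,v_5] + [v_3,v_4],
  ∂[v_0,v_1,v_5] = [v_1,v_5] − [v_0,v_5] + [v_0,v_1].
As a 27×18 matrix over Z this has rank 18, with invariant factors (1,1,1,1,1,1,1,1,1,1,1,1,1,1,1,1,1,2).

Now H_k = ker ∂_k / im ∂_{k+1}, so:

  H_0: rank C_0 − rank ∂_1 = 9 − 8 = 1, and the invariant factors of ∂_1 are all 1, so H_0 ≅ Z.
  H_1: rank ker ∂_1 − rank ∂_2 = (27 − 8) − 18 = 1, and ∂_2 has invariant factor 2 > 1, so H_1 ≅ Z ⊕ Z/2Z.
  H_2: rank ker ∂_2 − rank ∂_3 = (18 − 18) − 0 = 0, and there is no ∂_3, so H_2 ≅ 0.

(K is a triangulation of the Klein bottle.)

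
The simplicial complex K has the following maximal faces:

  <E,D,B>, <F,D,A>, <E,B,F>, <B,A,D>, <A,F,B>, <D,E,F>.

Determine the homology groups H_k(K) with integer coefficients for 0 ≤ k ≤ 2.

H_0 ≅ Z,  H_1 = 0,  H_2 ≅ Z.

We work with the vertex ordering A < B < D < E < F. The simplices of K, each written with vertices in increasing order, are:

  0-simplices (5): A, B, D, E, F
  1-simplices (9): AB, AD, AF, BD, BE, BF, DE, DF, EF
  2-simplices (6): ABD, ABF, ADF, BDE, BEF, DEF

so the chain groups are C_0 ≅ Z^5, C_1 ≅ Z^9, C_2 ≅ Z^6.

Boundary ∂_1: C_1 → C_0 is given by ∂[p,q] = [q] − [p].
As a 5×9 matrix over Z this has rank 4, with invariant factors (1,1,1,1).

Boundary ∂_2: C_2 → C_1 maps a triangle to the signed sum of its edges. For instance
  ∂ABF = BF − AF + AB,
  ∂BEF = EF − BF + BE.
The resulting 9×6 matrix has rank 5, and its Smith normal form has invariant factors (1,1,1,1,1).

From H_k ≅ ker(∂_k) / im(∂_{k+1}) we obtain:

  H_0: rank C_0 − rank ∂_1 = 5 − 4 = 1, and the invariant factors of ∂_1 are all 1, so H_0 = Z.
  H_1: rank ker ∂_1 − rank ∂_2 = (9 − 4) − 5 = 0, and the invariant factors of ∂_2 are all 1, so H_1 = 0.
  H_2: rank ker ∂_2 − rank ∂_3 = (6 − 5) − 0 = 1, and there is no ∂_3, so H_2 = Z.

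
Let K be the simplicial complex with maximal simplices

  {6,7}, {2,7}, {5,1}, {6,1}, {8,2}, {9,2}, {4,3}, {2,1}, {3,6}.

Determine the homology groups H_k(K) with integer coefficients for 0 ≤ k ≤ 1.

Take the total order 1 < 2 < 3 < 4 < 5 < 6 < 7 < 8 < 9 on the vertex set. Then K (dimension 1) consists of the simplices:

  0-simplices (9): [1], [2], [3], [4], [5], [6], [7], [8], [9]
  1-simplices (9): [1,2], [1,5], [1,6], [2,7], [2,8], [2,9], [3,4], [3,6], [6,7]

giving chain groups C_0 ≅ Z^9, C_1 ≅ Z^9.

∂_1: C_1 → C_0 is given by ∂[p,q] = [q] − [p].
As a 9×9 matrix over Z this has rank 8, with invariant factors (1,1,1,1,1,1,1,1).

Now H_k = ker ∂_k / im ∂_{k+1}, so:

  H_0: rank C_0 − rank ∂_1 = 9 − 8 = 1, and the invariant factors of ∂_1 are all 1, so H_0 ≅ Z.
  H_1: rank ker ∂_1 − rank ∂_2 = (9 − 8) − 0 = 1, and there is no ∂_2, so H_1 ≅ Z.

As a check, the Euler characteristic is 9 − 9 = 0, which agrees with 1 − 1 = 0.

H_0 = Z,  H_1 = Z.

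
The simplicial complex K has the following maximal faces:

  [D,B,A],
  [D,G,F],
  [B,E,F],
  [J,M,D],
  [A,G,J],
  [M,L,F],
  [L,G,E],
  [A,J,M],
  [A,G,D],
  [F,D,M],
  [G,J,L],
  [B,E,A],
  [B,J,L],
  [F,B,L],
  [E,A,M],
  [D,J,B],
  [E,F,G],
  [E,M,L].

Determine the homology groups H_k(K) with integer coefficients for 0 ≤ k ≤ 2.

Take the total order A < B < D < E < F < G < J < L < M on the vertex set. Then K (dimension 2) consists of the simplices:

  0-simplices (9): A, B, D, E, F, G, J, L, M
  1-simplices (27): AB, AD, AE, AG, AJ, AM, BD, BE, BF, BJ, BL, DF, DG, DJ, DM, EF, EG, EL, EM, FG, FL, FM, GJ, GL, JL, JM, LM
  2-simplices (18): ABD, ABE, ADG, AEM, AGJ, AJM, BDJ, BEF, BFL, BJL, DFG, DFM, DJM, EFG, EGL, ELM, FLM, GJL

giving chain groups C_0 ≅ Z^9, C_1 ≅ Z^27, C_2 ≅ Z^18.

∂_1: C_1 → C_0 is given by ∂[p,q] = [q] − [p].
This gives a 9×27 integer matrix of rank 8; reducing to Smith normal form yields diagonal entries (1,1,1,1,1,1,1,1).

The boundary map ∂_2: C_2 → C_1 sends each 2-simplex [p,q,r] to [q,r] − [p,r] + [p,q]. For instance
  ∂DFG = FG − DG + DF,
  ∂GJL = JL − GL + GJ.
As a 27×18 matrix over Z this has rank 18, with invariant factors (1,1,1,1,1,1,1,1,1,1,1,1,1,1,1,1,1,2).

Reading off H_k = ker ∂_k / im ∂_{k+1}:

  H_0: rank C_0 − rank ∂_1 = 9 − 8 = 1, and the invariant factors of ∂_1 are all 1, so H_0 = Z.
  H_1: rank ker ∂_1 − rank ∂_2 = (27 − 8) − 18 = 1, and ∂_2 has invariant factor 2 > 1, so H_1 = Z × Z/2.
  H_2: rank ker ∂_2 − rank ∂_3 = (18 − 18) − 0 = 0, and there is no ∂_3, so H_2 = 0.

H_0 = Z,  H_1 = Z × Z/2,  H_2 = 0.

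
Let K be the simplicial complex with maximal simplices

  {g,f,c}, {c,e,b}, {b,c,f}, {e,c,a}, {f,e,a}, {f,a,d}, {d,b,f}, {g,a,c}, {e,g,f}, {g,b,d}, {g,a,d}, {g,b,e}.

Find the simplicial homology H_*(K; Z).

H_0 ≅ Z,  H_1 ≅ Z_2,  H_2 = 0.

K has 7 vertices, 18 edges, 12 triangles.
rank ∂_0 = 0, rank ∂_1 = 6 ⇒ b_0 = 7 − 0 − 6 = 1; all invariant factors of ∂_1 are 1 so no torsion. So H_0 = Z.
rank ∂_1 = 6, rank ∂_2 = 12 ⇒ b_1 = 18 − 6 − 12 = 0; ∂_2 has invariant factor(s) [2] giving torsion. So H_1 = Z_2.
rank ∂_2 = 12, rank ∂_3 = 0 ⇒ b_2 = 12 − 12 − 0 = 0. So H_2 = 0.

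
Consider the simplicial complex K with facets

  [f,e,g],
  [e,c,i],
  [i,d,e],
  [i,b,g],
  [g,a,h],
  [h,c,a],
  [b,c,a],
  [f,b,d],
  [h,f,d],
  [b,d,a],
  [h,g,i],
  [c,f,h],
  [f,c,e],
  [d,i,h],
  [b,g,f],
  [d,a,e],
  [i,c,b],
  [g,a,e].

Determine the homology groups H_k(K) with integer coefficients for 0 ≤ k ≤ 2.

H_0 ≅ Z,  H_1 ≅ Z^2,  H_2 ≅ Z.

K has 9 vertices, 27 edges, 18 triangles.
rank ∂_0 = 0, rank ∂_1 = 8 ⇒ b_0 = 9 − 0 − 8 = 1; all invariant factors of ∂_1 are 1 so no torsion. So H_0 ≅ Z.
rank ∂_1 = 8, rank ∂_2 = 17 ⇒ b_1 = 27 − 8 − 17 = 2; all invariant factors of ∂_2 are 1 so no torsion. So H_1 ≅ Z^2.
rank ∂_2 = 17, rank ∂_3 = 0 ⇒ b_2 = 18 − 17 − 0 = 1. So H_2 ≅ Z.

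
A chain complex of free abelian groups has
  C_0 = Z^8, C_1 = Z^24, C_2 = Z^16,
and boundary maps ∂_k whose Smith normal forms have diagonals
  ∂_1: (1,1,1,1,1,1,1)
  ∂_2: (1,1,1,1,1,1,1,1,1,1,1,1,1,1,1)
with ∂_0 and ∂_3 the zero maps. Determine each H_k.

H_0 = Z,  H_1 = Z^2,  H_2 = Z.

H_0: b_0 = 8 − 0 − 7 = 1; torsion from ∂_1 factors > 1: none. So H_0 = Z.
H_1: b_1 = 24 − 7 − 15 = 2; torsion from ∂_2 factors > 1: none. So H_1 = Z^2.
H_2: b_2 = 16 − 15 − 0 = 1; torsion from ∂_3 factors > 1: none. So H_2 = Z.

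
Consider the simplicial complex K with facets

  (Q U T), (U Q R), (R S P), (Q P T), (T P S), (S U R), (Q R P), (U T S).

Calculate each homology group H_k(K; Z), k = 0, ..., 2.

H_0 ≅ Z,  H_1 = 0,  H_2 ≅ Z.

We work with the vertex ordering P < Q < R < S < T < U. The simplices of K, each written with vertices in increasing order, are:

  0-simplices (6): P, Q, R, S, T, U
  1-simplices (12): PQ, PR, PS, PT, QR, QT, QU, RS, RU, ST, SU, TU
  2-simplices (8): PQR, PQT, PRS, PST, QRU, QTU, RSU, STU

giving chain groups C_0 ≅ Z^6, C_1 ≅ Z^12, C_2 ≅ Z^8.

Boundary ∂_1: C_1 → C_0 sends each edge [p,q] (with p < q) to q − p. For instance
  ∂RS = S − R.
As a 6×12 matrix over Z this has rank 5, with invariant factors (1,1,1,1,1).

∂_2: C_2 → C_1 sends each 2-simplex [p,q,r] to [q,r] − [p,r] + [p,q]. For instance
  ∂RSU = SU − RU + RS,
  ∂STU = TU − SU + ST.
The 12×8 boundary matrix has rank 7 and Smith normal form diag(1,1,1,1,1,1,1).

From H_k ≅ ker(∂_k) / im(∂_{k+1}) we obtain:

  H_0: rank C_0 − rank ∂_1 = 6 − 5 = 1, and the invariant factors of ∂_1 are all 1, so H_0 ≅ Z.
  H_1: rank ker ∂_1 − rank ∂_2 = (12 − 5) − 7 = 0, and the invariant factors of ∂_2 are all 1, so H_1 ≅ 0.
  H_2: rank ker ∂_2 − rank ∂_3 = (8 − 7) − 0 = 1, and there is no ∂_3, so H_2 ≅ Z.

As a check, the Euler characteristic is 6 − 12 + 8 = 2, which agrees with 1 − 0 + 1 = 2.
(K is a triangulation of the 2-sphere S^2.)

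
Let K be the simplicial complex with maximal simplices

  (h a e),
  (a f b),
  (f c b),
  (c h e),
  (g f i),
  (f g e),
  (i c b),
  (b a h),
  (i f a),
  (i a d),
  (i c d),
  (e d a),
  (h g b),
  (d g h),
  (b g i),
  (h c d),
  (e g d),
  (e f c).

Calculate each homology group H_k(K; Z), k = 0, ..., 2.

Fix the vertex order a < b < c < d < e < f < g < h < i and write every simplex with vertices in increasing order. Then dim K = 2 and the simplices of K are:

  0-simplices (9): a, b, c, d, e, f, g, h, i
  1-simplices (27): ab, ad, ae, af, ah, ai, bc, bf, bg, bh, bi, cd, ce, cf, ch, ci, de, dg, dh, di, ef, eg, eh, fg, fi, gh, gi
  2-simplices (18): abf, abh, ade, adi, aeh, afi, bcf, bci, bgh, bgi, cdh, cdi, cef, ceh, deg, dgh, efg, fgi

Hence C_0 ≅ Z^9, C_1 ≅ Z^27, C_2 ≅ Z^18.

∂_1: C_1 → C_0 is given by ∂[p,q] = [q] − [p]. For instance
  ∂fi = i − f.
This gives a 9×27 integer matrix of rank 8; reducing to Smith normal form yields diagonal entries (1,1,1,1,1,1,1,1).

The boundary map ∂_2: C_2 → C_1 maps a triangle to the signed sum of its edges. For instance
  ∂aeh = eh − ah + ae,
  ∂ceh = eh − ch + ce.
The resulting 27×18 matrix has rank 18, and its Smith normal form has invariant factors (1,1,1,1,1,1,1,1,1,1,1,1,1,1,1,1,1,2).

Reading off H_k = ker ∂_k / im ∂_{k+1}:

  H_0: rank C_0 − rank ∂_1 = 9 − 8 = 1, and the invariant factors of ∂_1 are all 1, so H_0 = Z.
  H_1: rank ker ∂_1 − rank ∂_2 = (27 − 8) − 18 = 1, and ∂_2 has invariant factor 2 > 1, so H_1 = Z ⊕ Z/2.
  H_2: rank ker ∂_2 − rank ∂_3 = (18 − 18) − 0 = 0, and there is no ∂_3, so H_2 = 0.

As a check, the Euler characteristic is 9 − 27 + 18 = 0, which agrees with 1 − 1 + 0 = 0.

H_0 ≅ Z,  H_1 ≅ Z ⊕ Z/2,  H_2 = 0.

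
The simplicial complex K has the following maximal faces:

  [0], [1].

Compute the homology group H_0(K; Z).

H_0 = Z^2.

We work with the vertex ordering 0 < 1. The simplices of K, each written with vertices in increasing order, are:

  0-simplices (2): [0], [1]

Hence C_0 ≅ Z^2.

Computing H_k = (kernel of ∂_k) / (image of ∂_{k+1}):

  H_0: rank C_0 − rank ∂_1 = 2 − 0 = 2, and there is no ∂_1, so H_0 ≅ Z^2.

(K is a triangulation of a set of 2 points.)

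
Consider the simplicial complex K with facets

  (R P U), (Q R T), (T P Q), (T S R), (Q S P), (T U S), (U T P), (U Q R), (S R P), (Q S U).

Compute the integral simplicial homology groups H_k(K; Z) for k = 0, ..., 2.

Order the vertices as P < Q < R < S < T < U. Listing each simplex with vertices in this order, K has dimension 2 with simplices:

  0-simplices (6): P, Q, R, S, T, U
  1-simplices (15): PQ, PR, PS, PT, PU, QR, QS, QT, QU, RS, RT, RU, ST, SU, TU
  2-simplices (10): PQS, PQT, PRS, PRU, PTU, QRT, QRU, QSU, RST, STU

Hence C_0 ≅ Z^6, C_1 ≅ Z^15, C_2 ≅ Z^10.

The boundary map ∂_1: C_1 → C_0 is given by ∂[p,q] = [q] − [p].
The resulting 6×15 matrix has rank 5, and its Smith normal form has invariant factors (1,1,1,1,1).

Boundary ∂_2: C_2 → C_1 acts by ∂[p,q,r] = [q,r] − [p,r] + [p,q]. For instance
  ∂QRT = RT − QT + QR,
  ∂PQS = QS − PS + PQ.
The resulting 15×10 matrix has rank 10, and its Smith normal form has invariant factors (1,1,1,1,1,1,1,1,1,2).

Computing H_k = (kernel of ∂_k) / (image of ∂_{k+1}):

  H_0: rank C_0 − rank ∂_1 = 6 − 5 = 1, and the invariant factors of ∂_1 are all 1, so H_0 = Z.
  H_1: rank ker ∂_1 − rank ∂_2 = (15 − 5) − 10 = 0, and ∂_2 has invariant factor 2 > 1, so H_1 = Z/2.
  H_2: rank ker ∂_2 − rank ∂_3 = (10 − 10) − 0 = 0, and there is no ∂_3, so H_2 = 0.

As a check, the Euler characteristic is 6 − 15 + 10 = 1, which agrees with 1 − 0 + 0 = 1.

H_0 = Z,  H_1 = Z/2,  H_2 = 0.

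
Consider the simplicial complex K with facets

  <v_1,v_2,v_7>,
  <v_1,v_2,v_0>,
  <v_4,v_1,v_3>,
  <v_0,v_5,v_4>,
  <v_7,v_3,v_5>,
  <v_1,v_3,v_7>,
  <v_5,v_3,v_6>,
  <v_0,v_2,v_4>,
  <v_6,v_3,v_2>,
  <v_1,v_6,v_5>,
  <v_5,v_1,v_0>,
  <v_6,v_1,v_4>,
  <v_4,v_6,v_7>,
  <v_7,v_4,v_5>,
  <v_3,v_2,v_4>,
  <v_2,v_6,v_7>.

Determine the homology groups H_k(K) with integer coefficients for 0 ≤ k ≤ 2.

H_0 = Z,  H_1 = Z^2,  H_2 = Z.

We work with the vertex ordering v_0 < v_1 < v_2 < v_3 < v_4 < v_5 < v_6 < v_7. The simplices of K, each written with vertices in increasing order, are:

  0-simplices (8): [v_0], [v_1], [v_2], [v_3], [v_4], [v_5], [v_6], [v_7]
  1-simplices (24): (24 of them)
  2-simplices (16): (16 of them)

giving chain groups C_0 ≅ Z^8, C_1 ≅ Z^24, C_2 ≅ Z^16.

Boundary ∂_1: C_1 → C_0 is given by ∂[p,q] = [q] − [p]. For instance
  ∂[v_1,v_2] = [v_2] − [v_1].
As a 8×24 matrix over Z this has rank 7, with invariant factors (1,1,1,1,1,1,1).

Boundary ∂_2: C_2 → C_1 acts by ∂[p,q,r] = [q,r] − [p,r] + [p,q]. For instance
  ∂[v_4,v_5,v_7] = [v_5,v_7] − [v_4,v_7] + [v_4,v_5],
  ∂[v_1,v_2,v_7] = [v_2,v_7] − [v_1,v_7] + [v_1,v_2].
The resulting 24×16 matrix has rank 15, and its Smith normal form has invariant factors (1,1,1,1,1,1,1,1,1,1,1,1,1,1,1).

Now H_k = ker ∂_k / im ∂_{k+1}, so:

  H_0: rank C_0 − rank ∂_1 = 8 − 7 = 1, and the invariant factors of ∂_1 are all 1, so H_0 = Z.
  H_1: rank ker ∂_1 − rank ∂_2 = (24 − 7) − 15 = 2, and the invariant factors of ∂_2 are all 1, so H_1 = Z^2.
  H_2: rank ker ∂_2 − rank ∂_3 = (16 − 15) − 0 = 1, and there is no ∂_3, so H_2 = Z.

As a check, the Euler characteristic is 8 − 24 + 16 = 0, which agrees with 1 − 2 + 1 = 0.
(K is a triangulation of the torus T^2.)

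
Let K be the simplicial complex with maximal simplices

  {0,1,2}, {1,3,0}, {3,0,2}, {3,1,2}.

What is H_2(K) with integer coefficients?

H_2 = Z.

K has 4 vertices, 6 edges, 4 triangles.
rank ∂_2 = 3, rank ∂_3 = 0 ⇒ b_2 = 4 − 3 − 0 = 1. So H_2 ≅ Z.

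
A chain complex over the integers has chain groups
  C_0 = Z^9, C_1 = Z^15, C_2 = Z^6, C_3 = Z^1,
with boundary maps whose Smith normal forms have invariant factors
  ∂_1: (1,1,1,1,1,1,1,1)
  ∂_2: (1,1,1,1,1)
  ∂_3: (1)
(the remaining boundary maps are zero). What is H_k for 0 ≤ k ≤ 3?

H_0 ≅ Z,  H_1 ≅ Z^2,  H_2 = 0,  H_3 = 0.

H_0: b_0 = 9 − 0 − 8 = 1; torsion from ∂_1 factors > 1: none. So H_0 ≅ Z.
H_1: b_1 = 15 − 8 − 5 = 2; torsion from ∂_2 factors > 1: none. So H_1 ≅ Z^2.
H_2: b_2 = 6 − 5 − 1 = 0; torsion from ∂_3 factors > 1: none. So H_2 ≅ 0.
H_3: b_3 = 1 − 1 − 0 = 0; torsion from ∂_4 factors > 1: none. So H_3 ≅ 0.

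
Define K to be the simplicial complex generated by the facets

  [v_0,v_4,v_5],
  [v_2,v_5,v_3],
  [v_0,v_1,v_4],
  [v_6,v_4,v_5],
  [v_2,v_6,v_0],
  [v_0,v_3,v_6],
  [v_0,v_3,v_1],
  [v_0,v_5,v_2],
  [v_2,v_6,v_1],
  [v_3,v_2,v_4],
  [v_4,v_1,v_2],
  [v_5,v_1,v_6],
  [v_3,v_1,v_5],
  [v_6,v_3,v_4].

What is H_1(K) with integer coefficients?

We work with the vertex ordering v_0 < v_1 < v_2 < v_3 < v_4 < v_5 < v_6. The simplices of K, each written with vertices in increasing order, are:

  0-simplices (7): [v_0], [v_1], [v_2], [v_3], [v_4], [v_5], [v_6]
  1-simplices (21): (21 of them)
  2-simplices (14): (14 of them)

Hence C_0 ≅ Z^7, C_1 ≅ Z^21, C_2 ≅ Z^14.

∂_1: C_1 → C_0 sends each edge [p,q] (with p < q) to q − p. For instance
  ∂[v_5,v_6] = [v_6] − [v_5].
As a 7×21 matrix over Z this has rank 6, with invariant factors (1,1,1,1,1,1).

The boundary map ∂_2: C_2 → C_1 acts by ∂[p,q,r] = [q,r] − [p,r] + [p,q]. For instance
  ∂[v_1,v_2,v_4] = [v_2,v_4] − [v_1,v_4] + [v_1,v_2],
  ∂[v_0,v_4,v_5] = [v_4,v_5] − [v_0,v_5] + [v_0,v_4].
The resulting 21×14 matrix has rank 13, and its Smith normal form has invariant factors (1,1,1,1,1,1,1,1,1,1,1,1,1).

Reading off H_k = ker ∂_k / im ∂_{k+1}:

  H_1: rank ker ∂_1 − rank ∂_2 = (21 − 6) − 13 = 2, and the invariant factors of ∂_2 are all 1, so H_1 = Z^2.

(K is a triangulation of the torus T^2.)

H_1 = Z^2.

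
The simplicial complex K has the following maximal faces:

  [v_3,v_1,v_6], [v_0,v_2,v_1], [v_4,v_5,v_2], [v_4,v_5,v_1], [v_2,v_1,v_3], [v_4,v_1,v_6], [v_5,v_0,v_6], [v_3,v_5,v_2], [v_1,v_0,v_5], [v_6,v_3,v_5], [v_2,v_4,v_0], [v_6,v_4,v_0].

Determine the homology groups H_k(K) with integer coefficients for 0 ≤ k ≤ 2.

We work with the vertex ordering v_0 < v_1 < v_2 < v_3 < v_4 < v_5 < v_6. The simplices of K, each written with vertices in increasing order, are:

  0-simplices (7): [v_0], [v_1], [v_2], [v_3], [v_4], [v_5], [v_6]
  1-simplices (18): (18 of them)
  2-simplices (12): (12 of them)

Hence C_0 ≅ Z^7, C_1 ≅ Z^18, C_2 ≅ Z^12.

Boundary ∂_1: C_1 → C_0 maps an edge to its endpoints' difference, ∂[p,q] = q − p. For instance
  ∂[v_1,v_2] = [v_2] − [v_1].
The 7×18 boundary matrix has rank 6 and Smith normal form diag(1,1,1,1,1,1).

∂_2: C_2 → C_1 sends each 2-simplex [p,q,r] to [q,r] − [p,r] + [p,q]. For instance
  ∂[v_3,v_5,v_6] = [v_5,v_6] − [v_3,v_6] + [v_3,v_5],
  ∂[v_1,v_4,v_6] = [v_4,v_6] − [v_1,v_6] + [v_1,v_4].
The 18×12 boundary matrix has rank 12 and Smith normal form diag(1,1,1,1,1,1,1,1,1,1,1,2).

Computing H_k = (kernel of ∂_k) / (image of ∂_{k+1}):

  H_0: rank C_0 − rank ∂_1 = 7 − 6 = 1, and the invariant factors of ∂_1 are all 1, so H_0 ≅ Z.
  H_1: rank ker ∂_1 − rank ∂_2 = (18 − 6) − 12 = 0, and ∂_2 has invariant factor 2 > 1, so H_1 ≅ Z_2.
  H_2: rank ker ∂_2 − rank ∂_3 = (12 − 12) − 0 = 0, and there is no ∂_3, so H_2 ≅ 0.

H_0 = Z,  H_1 = Z_2,  H_2 = 0.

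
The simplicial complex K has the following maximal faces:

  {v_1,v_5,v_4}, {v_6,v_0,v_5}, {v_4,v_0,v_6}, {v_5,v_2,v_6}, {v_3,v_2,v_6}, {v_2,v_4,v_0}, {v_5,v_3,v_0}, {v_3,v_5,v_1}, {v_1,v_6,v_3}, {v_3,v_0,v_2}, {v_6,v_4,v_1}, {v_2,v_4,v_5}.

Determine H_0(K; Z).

K has 7 vertices, 18 edges, 12 triangles.
rank ∂_0 = 0, rank ∂_1 = 6 ⇒ b_0 = 7 − 0 − 6 = 1; all invariant factors of ∂_1 are 1 so no torsion. So H_0 = Z.

H_0 = Z.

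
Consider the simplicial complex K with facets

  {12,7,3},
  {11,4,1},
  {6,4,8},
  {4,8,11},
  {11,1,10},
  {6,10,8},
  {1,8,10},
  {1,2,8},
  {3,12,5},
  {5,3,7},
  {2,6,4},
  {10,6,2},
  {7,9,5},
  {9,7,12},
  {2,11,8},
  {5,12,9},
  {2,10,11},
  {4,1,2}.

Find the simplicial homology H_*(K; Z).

H_0 ≅ Z^2,  H_1 ≅ Z/2,  H_2 ≅ Z.

We work with the vertex ordering 1 < 2 < 3 < 4 < 5 < 6 < 7 < 8 < 9 < 10 < 11 < 12. The simplices of K, each written with vertices in increasing order, are:

  0-simplices (12): [1], [2], [3], [4], [5], [6], [7], [8], [9], [10], [11], [12]
  1-simplices (27): (27 of them)
  2-simplices (18): (18 of them)

giving chain groups C_0 ≅ Z^12, C_1 ≅ Z^27, C_2 ≅ Z^18.

∂_1: C_1 → C_0 sends each edge [p,q] (with p < q) to q − p. For instance
  ∂[1,8] = [8] − [1].
The resulting 12×27 matrix has rank 10, and its Smith normal form has invariant factors (1,1,1,1,1,1,1,1,1,1).

The boundary map ∂_2: C_2 → C_1 acts by ∂[p,q,r] = [q,r] − [p,r] + [p,q]. For instance
  ∂[1,2,4] = [2,4] − [1,4] + [1,2],
  ∂[1,8,10] = [8,10] − [1,10] + [1,8].
This gives a 27×18 integer matrix of rank 17; reducing to Smith normal form yields diagonal entries (1,1,1,1,1,1,1,1,1,1,1,1,1,1,1,1,2).

From H_k ≅ ker(∂_k) / im(∂_{k+1}) we obtain:

  H_0: rank C_0 − rank ∂_1 = 12 − 10 = 2, and the invariant factors of ∂_1 are all 1, so H_0 ≅ Z^2.
  H_1: rank ker ∂_1 − rank ∂_2 = (27 − 10) − 17 = 0, and ∂_2 has invariant factor 2 > 1, so H_1 ≅ Z/2.
  H_2: rank ker ∂_2 − rank ∂_3 = (18 − 17) − 0 = 1, and there is no ∂_3, so H_2 ≅ Z.

As a check, the Euler characteristic is 12 − 27 + 18 = 3, which agrees with 2 − 0 + 1 = 3.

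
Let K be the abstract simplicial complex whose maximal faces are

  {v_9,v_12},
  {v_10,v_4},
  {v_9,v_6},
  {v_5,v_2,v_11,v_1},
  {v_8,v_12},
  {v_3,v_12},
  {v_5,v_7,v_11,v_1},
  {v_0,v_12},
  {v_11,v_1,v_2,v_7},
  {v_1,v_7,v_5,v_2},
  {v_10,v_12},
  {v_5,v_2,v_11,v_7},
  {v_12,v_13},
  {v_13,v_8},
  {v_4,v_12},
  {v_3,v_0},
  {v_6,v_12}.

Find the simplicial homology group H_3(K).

We work with the vertex ordering v_0 < v_1 < v_2 < v_3 < v_4 < v_5 < v_6 < v_7 < v_8 < v_9 < v_10 < v_11 < v_12 < v_13. The simplices of K, each written with vertices in increasing order, are:

  0-simplices (14): [v_0], [v_1], [v_2], [v_3], [v_4], [v_5], [v_6], [v_7], [v_8], [v_9], [v_10], [v_11], [v_12], [v_13]
  1-simplices (22): (22 of them)
  2-simplices (10): [v_1,v_2,v_5], [v_1,v_2,v_7], [v_1,v_2,v_11], [v_1,v_5,v_7], [v_1,v_5,v_11], [v_1,v_7,v_11], [v_2,v_5,v_7], [v_2,v_5,v_11], [v_2,v_7,v_11], [v_5,v_7,v_11]
  3-simplices (5): [v_1,v_2,v_5,v_7], [v_1,v_2,v_5,v_11], [v_1,v_2,v_7,v_11], [v_1,v_5,v_7,v_11], [v_2,v_5,v_7,v_11]

so the chain groups are C_0 ≅ Z^14, C_1 ≅ Z^22, C_2 ≅ Z^10, C_3 ≅ Z^5.

∂_1: C_1 → C_0 maps an edge to its endpoints' difference, ∂[p,q] = q − p. For instance
  ∂[v_6,v_12] = [v_12] − [v_6].
The resulting 14×22 matrix has rank 12, and its Smith normal form has invariant factors (1,1,1,1,1,1,1,1,1,1,1,1).

The boundary map ∂_2: C_2 → C_1 sends each 2-simplex [p,q,r] to [q,r] − [p,r] + [p,q]. For instance
  ∂[v_1,v_5,v_11] = [v_5,v_11] − [v_1,v_11] + [v_1,v_5],
  ∂[v_1,v_2,v_7] = [v_2,v_7] − [v_1,v_7] + [v_1,v_2].
This gives a 22×10 integer matrix of rank 6; reducing to Smith normal form yields diagonal entries (1,1,1,1,1,1).

∂_3: C_3 → C_2 sends each 3-simplex σ to the alternating sum Σ_i (−1)^i (σ with its i-th vertex removed). For instance
  ∂[v_1,v_5,v_7,v_11] = [v_5,v_7,v_11] − [v_1,v_7,v_11] + [v_1,v_5,v_11] − [v_1,v_5,v_7],
  ∂[v_2,v_5,v_7,v_11] = [v_5,v_7,v_11] − [v_2,v_7,v_11] + [v_2,v_5,v_11] − [v_2,v_5,v_7].
The resulting 10×5 matrix has rank 4, and its Smith normal form has invariant factors (1,1,1,1).

Now H_k = ker ∂_k / im ∂_{k+1}, so:

  H_3: rank ker ∂_3 − rank ∂_4 = (5 − 4) − 0 = 1, and there is no ∂_4, so H_3 = Z.

H_3 = Z.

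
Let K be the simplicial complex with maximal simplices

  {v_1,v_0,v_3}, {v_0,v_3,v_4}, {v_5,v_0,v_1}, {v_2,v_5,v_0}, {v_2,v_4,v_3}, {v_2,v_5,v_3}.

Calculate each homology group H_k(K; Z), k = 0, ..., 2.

Fix the vertex order v_0 < v_1 < v_2 < v_3 < v_4 < v_5 and write every simplex with vertices in increasing order. Then dim K = 2 and the simplices of K are:

  0-simplices (6): [v_0], [v_1], [v_2], [v_3], [v_4], [v_5]
  1-simplices (12): [v_0,v_1], [v_0,v_2], [v_0,v_3], [v_0,v_4], [v_0,v_5], [v_1,v_3], [v_1,v_5], [v_2,v_3], [v_2,v_4], [v_2,v_5], [v_3,v_4], [v_3,v_5]
  2-simplices (6): [v_0,v_1,v_3], [v_0,v_1,v_5], [v_0,v_2,v_5], [v_0,v_3,v_4], [v_2,v_3,v_4], [v_2,v_3,v_5]

so the chain groups are C_0 ≅ Z^6, C_1 ≅ Z^12, C_2 ≅ Z^6.

The boundary map ∂_1: C_1 → C_0 maps an edge to its endpoints' difference, ∂[p,q] = q − p. For instance
  ∂[v_0,v_2] = [v_2] − [v_0].
As a 6×12 matrix over Z this has rank 5, with invariant factors (1,1,1,1,1).

The boundary map ∂_2: C_2 → C_1 acts by ∂[p,q,r] = [q,r] − [p,r] + [p,q]. For instance
  ∂[v_0,v_1,v_5] = [v_1,v_5] − [v_0,v_5] + [v_0,v_1],
  ∂[v_0,v_1,v_3] = [v_1,v_3] − [v_0,v_3] + [v_0,v_1].
The resulting 12×6 matrix has rank 6, and its Smith normal form has invariant factors (1,1,1,1,1,1).

Computing H_k = (kernel of ∂_k) / (image of ∂_{k+1}):

  H_0: rank C_0 − rank ∂_1 = 6 − 5 = 1, and the invariant factors of ∂_1 are all 1, so H_0 = Z.
  H_1: rank ker ∂_1 − rank ∂_2 = (12 − 5) − 6 = 1, and the invariant factors of ∂_2 are all 1, so H_1 = Z.
  H_2: rank ker ∂_2 − rank ∂_3 = (6 − 6) − 0 = 0, and there is no ∂_3, so H_2 = 0.

As a check, the Euler characteristic is 6 − 12 + 6 = 0, which agrees with 1 − 1 + 0 = 0.

H_0 ≅ Z,  H_1 ≅ Z,  H_2 = 0.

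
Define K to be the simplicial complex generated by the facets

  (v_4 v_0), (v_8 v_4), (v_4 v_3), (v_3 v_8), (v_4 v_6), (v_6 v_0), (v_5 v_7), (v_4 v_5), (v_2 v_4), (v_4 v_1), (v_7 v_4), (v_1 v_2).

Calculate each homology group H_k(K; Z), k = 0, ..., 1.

Order the vertices as v_0 < v_1 < v_2 < v_3 < v_4 < v_5 < v_6 < v_7 < v_8. Listing each simplex with vertices in this order, K has dimension 1 with simplices:

  0-simplices (9): [v_0], [v_1], [v_2], [v_3], [v_4], [v_5], [v_6], [v_7], [v_8]
  1-simplices (12): [v_0,v_4], [v_0,v_6], [v_1,v_2], [v_1,v_4], [v_2,v_4], [v_3,v_4], [v_3,v_8], [v_4,v_5], [v_4,v_6], [v_4,v_7], [v_4,v_8], [v_5,v_7]

Hence C_0 ≅ Z^9, C_1 ≅ Z^12.

Boundary ∂_1: C_1 → C_0 maps an edge to its endpoints' difference, ∂[p,q] = q − p. For instance
  ∂[v_3,v_8] = [v_8] − [v_3].
The 9×12 boundary matrix has rank 8 and Smith normal form diag(1,1,1,1,1,1,1,1).

Computing H_k = (kernel of ∂_k) / (image of ∂_{k+1}):

  H_0: rank C_0 − rank ∂_1 = 9 − 8 = 1, and the invariant factors of ∂_1 are all 1, so H_0 = Z.
  H_1: rank ker ∂_1 − rank ∂_2 = (12 − 8) − 0 = 4, and there is no ∂_2, so H_1 = Z^4.

(K is a triangulation of a wedge of 4 circles.)

H_0 ≅ Z,  H_1 ≅ Z^4.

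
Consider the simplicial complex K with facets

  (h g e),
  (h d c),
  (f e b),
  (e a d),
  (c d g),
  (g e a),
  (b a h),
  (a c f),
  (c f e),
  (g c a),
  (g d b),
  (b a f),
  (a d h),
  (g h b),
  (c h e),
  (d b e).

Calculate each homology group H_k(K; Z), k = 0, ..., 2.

H_0 ≅ Z,  H_1 ≅ Z^2,  H_2 ≅ Z.

Take the total order a < b < c < d < e < f < g < h on the vertex set. Then K (dimension 2) consists of the simplices:

  0-simplices (8): a, b, c, d, e, f, g, h
  1-simplices (24): ab, ac, ad, ae, af, ag, ah, bd, be, bf, bg, bh, cd, ce, cf, cg, ch, de, dg, dh, ef, eg, eh, gh
  2-simplices (16): abf, abh, acf, acg, ade, adh, aeg, bde, bdg, bef, bgh, cdg, cdh, cef, ceh, egh

so the chain groups are C_0 ≅ Z^8, C_1 ≅ Z^24, C_2 ≅ Z^16.

Boundary ∂_1: C_1 → C_0 is given by ∂[p,q] = [q] − [p].
As a 8×24 matrix over Z this has rank 7, with invariant factors (1,1,1,1,1,1,1).

Boundary ∂_2: C_2 → C_1 maps a triangle to the signed sum of its edges. For instance
  ∂ade = de − ae + ad,
  ∂ceh = eh − ch + ce.
The 24×16 boundary matrix has rank 15 and Smith normal form diag(1,1,1,1,1,1,1,1,1,1,1,1,1,1,1).

Computing H_k = (kernel of ∂_k) / (image of ∂_{k+1}):

  H_0: rank C_0 − rank ∂_1 = 8 − 7 = 1, and the invariant factors of ∂_1 are all 1, so H_0 = Z.
  H_1: rank ker ∂_1 − rank ∂_2 = (24 − 7) − 15 = 2, and the invariant factors of ∂_2 are all 1, so H_1 = Z^2.
  H_2: rank ker ∂_2 − rank ∂_3 = (16 − 15) − 0 = 1, and there is no ∂_3, so H_2 = Z.

(K is a triangulation of the torus T^2.)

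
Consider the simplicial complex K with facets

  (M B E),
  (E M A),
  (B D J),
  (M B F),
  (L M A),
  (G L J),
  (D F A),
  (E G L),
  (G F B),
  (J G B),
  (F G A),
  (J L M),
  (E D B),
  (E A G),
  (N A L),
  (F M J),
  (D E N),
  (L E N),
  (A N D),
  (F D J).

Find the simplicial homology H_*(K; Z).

We work with the vertex ordering A < B < D < E < F < G < J < L < M < N. The simplices of K, each written with vertices in increasing order, are:

  0-simplices (10): A, B, D, E, F, G, J, L, M, N
  1-simplices (30): AD, AE, AF, AG, AL, AM, AN, BD, BE, BF, BG, BJ, BM, DE, DF, DJ, DN, EG, EL, EM, EN, FG, FJ, FM, GJ, GL, JL, JM, LM, LN
  2-simplices (20): ADF, ADN, AEG, AEM, AFG, ALM, ALN, BDE, BDJ, BEM, BFG, BFM, BGJ, DEN, DFJ, EGL, ELN, FJM, GJL, JLM

giving chain groups C_0 ≅ Z^10, C_1 ≅ Z^30, C_2 ≅ Z^20.

Boundary ∂_1: C_1 → C_0 is given by ∂[p,q] = [q] − [p]. For instance
  ∂AL = L − A.
The resulting 10×30 matrix has rank 9, and its Smith normal form has invariant factors (1,1,1,1,1,1,1,1,1).

∂_2: C_2 → C_1 sends each 2-simplex [p,q,r] to [q,r] − [p,r] + [p,q]. For instance
  ∂ELN = LN − EN + EL,
  ∂BEM = EM − BM + BE.
As a 30×20 matrix over Z this has rank 20, with invariant factors (1,1,1,1,1,1,1,1,1,1,1,1,1,1,1,1,1,1,1,2).

Computing H_k = (kernel of ∂_k) / (image of ∂_{k+1}):

  H_0: rank C_0 − rank ∂_1 = 10 − 9 = 1, and the invariant factors of ∂_1 are all 1, so H_0 = Z.
  H_1: rank ker ∂_1 − rank ∂_2 = (30 − 9) − 20 = 1, and ∂_2 has invariant factor 2 > 1, so H_1 = Z ⊕ Z/2Z.
  H_2: rank ker ∂_2 − rank ∂_3 = (20 − 20) − 0 = 0, and there is no ∂_3, so H_2 = 0.

H_0 = Z,  H_1 = Z ⊕ Z/2Z,  H_2 = 0.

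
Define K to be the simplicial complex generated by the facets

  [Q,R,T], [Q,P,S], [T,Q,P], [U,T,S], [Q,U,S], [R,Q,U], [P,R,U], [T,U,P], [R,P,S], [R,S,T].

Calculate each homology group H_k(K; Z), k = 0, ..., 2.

Order the vertices as P < Q < R < S < T < U. Listing each simplex with vertices in this order, K has dimension 2 with simplices:

  0-simplices (6): P, Q, R, S, T, U
  1-simplices (15): PQ, PR, PS, PT, PU, QR, QS, QT, QU, RS, RT, RU, ST, SU, TU
  2-simplices (10): PQS, PQT, PRS, PRU, PTU, QRT, QRU, QSU, RST, STU

so the chain groups are C_0 ≅ Z^6, C_1 ≅ Z^15, C_2 ≅ Z^10.

Boundary ∂_1: C_1 → C_0 sends each edge [p,q] (with p < q) to q − p.
As a 6×15 matrix over Z this has rank 5, with invariant factors (1,1,1,1,1).

Boundary ∂_2: C_2 → C_1 maps a triangle to the signed sum of its edges. For instance
  ∂QSU = SU − QU + QS,
  ∂PQS = QS − PS + PQ.
The 15×10 boundary matrix has rank 10 and Smith normal form diag(1,1,1,1,1,1,1,1,1,2).

Computing H_k = (kernel of ∂_k) / (image of ∂_{k+1}):

  H_0: rank C_0 − rank ∂_1 = 6 − 5 = 1, and the invariant factors of ∂_1 are all 1, so H_0 = Z.
  H_1: rank ker ∂_1 − rank ∂_2 = (15 − 5) − 10 = 0, and ∂_2 has invariant factor 2 > 1, so H_1 = Z_2.
  H_2: rank ker ∂_2 − rank ∂_3 = (10 − 10) − 0 = 0, and there is no ∂_3, so H_2 = 0.

H_0 = Z,  H_1 = Z_2,  H_2 = 0.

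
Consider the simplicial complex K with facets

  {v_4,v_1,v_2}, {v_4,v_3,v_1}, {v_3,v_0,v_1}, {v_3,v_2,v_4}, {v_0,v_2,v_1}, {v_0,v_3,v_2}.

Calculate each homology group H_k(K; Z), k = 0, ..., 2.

H_0 = Z,  H_1 = 0,  H_2 = Z.

Take the total order v_0 < v_1 < v_2 < v_3 < v_4 on the vertex set. Then K (dimension 2) consists of the simplices:

  0-simplices (5): [v_0], [v_1], [v_2], [v_3], [v_4]
  1-simplices (9): [v_0,v_1], [v_0,v_2], [v_0,v_3], [v_1,v_2], [v_1,v_3], [v_1,v_4], [v_2,v_3], [v_2,v_4], [v_3,v_4]
  2-simplices (6): [v_0,v_1,v_2], [v_0,v_1,v_3], [v_0,v_2,v_3], [v_1,v_2,v_4], [v_1,v_3,v_4], [v_2,v_3,v_4]

so the chain groups are C_0 ≅ Z^5, C_1 ≅ Z^9, C_2 ≅ Z^6.

∂_1: C_1 → C_0 is given by ∂[p,q] = [q] − [p]. For instance
  ∂[v_0,v_1] = [v_1] − [v_0].
As a 5×9 matrix over Z this has rank 4, with invariant factors (1,1,1,1).

Boundary ∂_2: C_2 → C_1 sends each 2-simplex [p,q,r] to [q,r] − [p,r] + [p,q]. For instance
  ∂[v_2,v_3,v_4] = [v_3,v_4] − [v_2,v_4] + [v_2,v_3],
  ∂[v_1,v_3,v_4] = [v_3,v_4] − [v_1,v_4] + [v_1,v_3].
As a 9×6 matrix over Z this has rank 5, with invariant factors (1,1,1,1,1).

Reading off H_k = ker ∂_k / im ∂_{k+1}:

  H_0: rank C_0 − rank ∂_1 = 5 − 4 = 1, and the invariant factors of ∂_1 are all 1, so H_0 ≅ Z.
  H_1: rank ker ∂_1 − rank ∂_2 = (9 − 4) − 5 = 0, and the invariant factors of ∂_2 are all 1, so H_1 ≅ 0.
  H_2: rank ker ∂_2 − rank ∂_3 = (6 − 5) − 0 = 1, and there is no ∂_3, so H_2 ≅ Z.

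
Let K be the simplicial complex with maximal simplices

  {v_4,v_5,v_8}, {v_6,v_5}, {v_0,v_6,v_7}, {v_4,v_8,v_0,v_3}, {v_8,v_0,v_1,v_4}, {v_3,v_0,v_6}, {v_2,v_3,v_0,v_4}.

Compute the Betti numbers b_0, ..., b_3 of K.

Fix the vertex order v_0 < v_1 < v_2 < v_3 < v_4 < v_5 < v_6 < v_7 < v_8 and write every simplex with vertices in increasing order. Then dim K = 3 and the simplices of K are:

  0-simplices (9): [v_0], [v_1], [v_2], [v_3], [v_4], [v_5], [v_6], [v_7], [v_8]
  1-simplices (19): (19 of them)
  2-simplices (13): (13 of them)
  3-simplices (3): [v_0,v_1,v_4,v_8], [v_0,v_2,v_3,v_4], [v_0,v_3,v_4,v_8]

giving chain groups C_0 ≅ Z^9, C_1 ≅ Z^19, C_2 ≅ Z^13, C_3 ≅ Z^3.

∂_1: C_1 → C_0 is given by ∂[p,q] = [q] − [p]. For instance
  ∂[v_6,v_7] = [v_7] − [v_6].
The 9×19 boundary matrix has rank 8 and Smith normal form diag(1,1,1,1,1,1,1,1).

Boundary ∂_2: C_2 → C_1 maps a triangle to the signed sum of its edges. For instance
  ∂[v_0,v_1,v_8] = [v_1,v_8] − [v_0,v_8] + [v_0,v_1],
  ∂[v_0,v_3,v_4] = [v_3,v_4] − [v_0,v_4] + [v_0,v_3].
This gives a 19×13 integer matrix of rank 10; reducing to Smith normal form yields diagonal entries (1,1,1,1,1,1,1,1,1,1).

Boundary ∂_3: C_3 → C_2 sends each 3-simplex σ to the alternating sum Σ_i (−1)^i (σ with its i-th vertex removed). For instance
  ∂[v_0,v_3,v_4,v_8] = [v_3,v_4,v_8] − [v_0,v_4,v_8] + [v_0,v_3,v_8] − [v_0,v_3,v_4],
  ∂[v_0,v_1,v_4,v_8] = [v_1,v_4,v_8] − [v_0,v_4,v_8] + [v_0,v_1,v_8] − [v_0,v_1,v_4].
The resulting 13×3 matrix has rank 3, and its Smith normal form has invariant factors (1,1,1).

Computing H_k = (kernel of ∂_k) / (image of ∂_{k+1}):

  H_0: rank C_0 − rank ∂_1 = 9 − 8 = 1, and the invariant factors of ∂_1 are all 1, so H_0 ≅ Z.
  H_1: rank ker ∂_1 − rank ∂_2 = (19 − 8) − 10 = 1, and the invariant factors of ∂_2 are all 1, so H_1 ≅ Z.
  H_2: rank ker ∂_2 − rank ∂_3 = (13 − 10) − 3 = 0, and the invariant factors of ∂_3 are all 1, so H_2 ≅ 0.
  H_3: rank ker ∂_3 − rank ∂_4 = (3 − 3) − 0 = 0, and there is no ∂_4, so H_3 ≅ 0.

Hence the Betti numbers are b_0 = 1, b_1 = 1, b_2 = 0, b_3 = 0.

b_0 = 1, b_1 = 1, b_2 = 0, b_3 = 0.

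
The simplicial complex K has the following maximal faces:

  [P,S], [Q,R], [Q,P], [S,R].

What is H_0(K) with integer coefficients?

H_0 = Z.

Order the vertices as P < Q < R < S. Listing each simplex with vertices in this order, K has dimension 1 with simplices:

  0-simplices (4): P, Q, R, S
  1-simplices (4): PQ, PS, QR, RS

so the chain groups are C_0 ≅ Z^4, C_1 ≅ Z^4.

∂_1: C_1 → C_0 sends each edge [p,q] (with p < q) to q − p. For instance
  ∂PS = S − P.
The resulting 4×4 matrix has rank 3, and its Smith normal form has invariant factors (1,1,1).

From H_k ≅ ker(∂_k) / im(∂_{k+1}) we obtain:

  H_0: rank C_0 − rank ∂_1 = 4 − 3 = 1, and the invariant factors of ∂_1 are all 1, so H_0 = Z.

(K is a triangulation of the circle S^1.)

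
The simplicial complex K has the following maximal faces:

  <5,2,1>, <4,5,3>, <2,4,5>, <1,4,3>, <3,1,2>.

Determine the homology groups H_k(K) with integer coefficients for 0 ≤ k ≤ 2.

Fix the vertex order 1 < 2 < 3 < 4 < 5 and write every simplex with vertices in increasing order. Then dim K = 2 and the simplices of K are:

  0-simplices (5): [1], [2], [3], [4], [5]
  1-simplices (10): [1,2], [1,3], [1,4], [1,5], [2,3], [2,4], [2,5], [3,4], [3,5], [4,5]
  2-simplices (5): [1,2,3], [1,2,5], [1,3,4], [2,4,5], [3,4,5]

giving chain groups C_0 ≅ Z^5, C_1 ≅ Z^10, C_2 ≅ Z^5.

Boundary ∂_1: C_1 → C_0 sends each edge [p,q] (with p < q) to q − p. For instance
  ∂[2,3] = [3] − [2].
This gives a 5×10 integer matrix of rank 4; reducing to Smith normal form yields diagonal entries (1,1,1,1).

The boundary map ∂_2: C_2 → C_1 acts by ∂[p,q,r] = [q,r] − [p,r] + [p,q]. For instance
  ∂[3,4,5] = [4,5] − [3,5] + [3,4],
  ∂[1,2,5] = [2,5] − [1,5] + [1,2].
The resulting 10×5 matrix has rank 5, and its Smith normal form has invariant factors (1,1,1,1,1).

From H_k ≅ ker(∂_k) / im(∂_{k+1}) we obtain:

  H_0: rank C_0 − rank ∂_1 = 5 − 4 = 1, and the invariant factors of ∂_1 are all 1, so H_0 = Z.
  H_1: rank ker ∂_1 − rank ∂_2 = (10 − 4) − 5 = 1, and the invariant factors of ∂_2 are all 1, so H_1 = Z.
  H_2: rank ker ∂_2 − rank ∂_3 = (5 − 5) − 0 = 0, and there is no ∂_3, so H_2 = 0.

H_0 = Z,  H_1 = Z,  H_2 = 0.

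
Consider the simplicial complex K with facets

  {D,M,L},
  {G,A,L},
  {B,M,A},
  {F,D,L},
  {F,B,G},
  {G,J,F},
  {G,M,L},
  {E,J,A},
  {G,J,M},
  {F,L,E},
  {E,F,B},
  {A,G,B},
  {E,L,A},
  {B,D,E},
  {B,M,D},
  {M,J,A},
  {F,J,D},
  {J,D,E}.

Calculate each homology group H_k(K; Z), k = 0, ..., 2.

H_0 = Z,  H_1 = Z ⊕ Z/2Z,  H_2 = 0.

Order the vertices as A < B < D < E < F < G < J < L < M. Listing each simplex with vertices in this order, K has dimension 2 with simplices:

  0-simplices (9): A, B, D, E, F, G, J, L, M
  1-simplices (27): AB, AE, AG, AJ, AL, AM, BD, BE, BF, BG, BM, DE, DF, DJ, DL, DM, EF, EJ, EL, FG, FJ, FL, GJ, GL, GM, JM, LM
  2-simplices (18): ABG, ABM, AEJ, AEL, AGL, AJM, BDE, BDM, BEF, BFG, DEJ, DFJ, DFL, DLM, EFL, FGJ, GJM, GLM

so the chain groups are C_0 ≅ Z^9, C_1 ≅ Z^27, C_2 ≅ Z^18.

Boundary ∂_1: C_1 → C_0 is given by ∂[p,q] = [q] − [p]. For instance
  ∂FG = G − F.
The 9×27 boundary matrix has rank 8 and Smith normal form diag(1,1,1,1,1,1,1,1).

∂_2: C_2 → C_1 maps a triangle to the signed sum of its edges. For instance
  ∂GLM = LM − GM + GL,
  ∂DFJ = FJ − DJ + DF.
As a 27×18 matrix over Z this has rank 18, with invariant factors (1,1,1,1,1,1,1,1,1,1,1,1,1,1,1,1,1,2).

Computing H_k = (kernel of ∂_k) / (image of ∂_{k+1}):

  H_0: rank C_0 − rank ∂_1 = 9 − 8 = 1, and the invariant factors of ∂_1 are all 1, so H_0 ≅ Z.
  H_1: rank ker ∂_1 − rank ∂_2 = (27 − 8) − 18 = 1, and ∂_2 has invariant factor 2 > 1, so H_1 ≅ Z ⊕ Z/2Z.
  H_2: rank ker ∂_2 − rank ∂_3 = (18 − 18) − 0 = 0, and there is no ∂_3, so H_2 ≅ 0.

As a check, the Euler characteristic is 9 − 27 + 18 = 0, which agrees with 1 − 1 + 0 = 0.
(K is a triangulation of the Klein bottle.)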